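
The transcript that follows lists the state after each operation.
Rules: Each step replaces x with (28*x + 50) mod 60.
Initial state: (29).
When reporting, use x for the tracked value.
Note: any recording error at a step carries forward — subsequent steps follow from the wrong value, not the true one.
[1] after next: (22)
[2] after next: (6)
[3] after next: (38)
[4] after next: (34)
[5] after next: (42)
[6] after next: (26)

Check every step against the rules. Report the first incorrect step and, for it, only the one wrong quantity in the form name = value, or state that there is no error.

Step 1: x = (28*29 + 50) mod 60 = 22 — agrees with the transcript.
Step 2: x = (28*22 + 50) mod 60 = 6 — in agreement.
Step 3: x = (28*6 + 50) mod 60 = 38 — no discrepancy.
Step 4: x = (28*38 + 50) mod 60 = 34 — consistent with the transcript.
Step 5: x = (28*34 + 50) mod 60 = 42 — no discrepancy.
Step 6: x = (28*42 + 50) mod 60 = 26 — verified.
All steps check out; nothing to correct.

no error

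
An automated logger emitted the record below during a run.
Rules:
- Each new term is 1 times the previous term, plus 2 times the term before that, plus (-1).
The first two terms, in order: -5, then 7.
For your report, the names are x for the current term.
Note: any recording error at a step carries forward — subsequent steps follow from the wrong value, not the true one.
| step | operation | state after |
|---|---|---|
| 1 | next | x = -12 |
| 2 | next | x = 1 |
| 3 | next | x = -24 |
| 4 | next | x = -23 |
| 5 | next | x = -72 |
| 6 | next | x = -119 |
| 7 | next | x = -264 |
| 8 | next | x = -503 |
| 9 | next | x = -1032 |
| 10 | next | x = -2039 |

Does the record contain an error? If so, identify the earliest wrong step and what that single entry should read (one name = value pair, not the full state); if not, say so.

step 1, x = -4

step 1: x = 1*(7) + (2)*(-5) + (-1) = -4 -> a discrepancy with the record
That makes step 1 the first incorrect line — x = -4 is what it should show.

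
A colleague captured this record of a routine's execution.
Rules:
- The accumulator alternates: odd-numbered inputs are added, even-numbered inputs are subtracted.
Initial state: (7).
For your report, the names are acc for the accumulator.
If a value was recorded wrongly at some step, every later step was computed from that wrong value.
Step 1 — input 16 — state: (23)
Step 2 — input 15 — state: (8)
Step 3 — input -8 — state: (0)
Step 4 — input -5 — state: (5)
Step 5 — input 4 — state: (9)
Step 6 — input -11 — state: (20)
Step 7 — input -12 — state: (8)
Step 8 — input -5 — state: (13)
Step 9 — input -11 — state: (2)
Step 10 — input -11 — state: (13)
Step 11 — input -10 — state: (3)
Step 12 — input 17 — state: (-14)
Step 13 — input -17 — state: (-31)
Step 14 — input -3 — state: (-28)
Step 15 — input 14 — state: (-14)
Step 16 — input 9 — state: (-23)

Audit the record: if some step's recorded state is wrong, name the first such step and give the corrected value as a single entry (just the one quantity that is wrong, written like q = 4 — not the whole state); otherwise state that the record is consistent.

Recomputing the run from the initial state:
step 1: acc = 23
step 2: acc = 8
step 3: acc = 0
step 4: acc = 5
step 5: acc = 9
step 6: acc = 20
step 7: acc = 8
step 8: acc = 13
step 9: acc = 2
step 10: acc = 13
step 11: acc = 3
step 12: acc = -14
step 13: acc = -31
step 14: acc = -28
step 15: acc = -14
step 16: acc = -23
This matches the record at every step.

no error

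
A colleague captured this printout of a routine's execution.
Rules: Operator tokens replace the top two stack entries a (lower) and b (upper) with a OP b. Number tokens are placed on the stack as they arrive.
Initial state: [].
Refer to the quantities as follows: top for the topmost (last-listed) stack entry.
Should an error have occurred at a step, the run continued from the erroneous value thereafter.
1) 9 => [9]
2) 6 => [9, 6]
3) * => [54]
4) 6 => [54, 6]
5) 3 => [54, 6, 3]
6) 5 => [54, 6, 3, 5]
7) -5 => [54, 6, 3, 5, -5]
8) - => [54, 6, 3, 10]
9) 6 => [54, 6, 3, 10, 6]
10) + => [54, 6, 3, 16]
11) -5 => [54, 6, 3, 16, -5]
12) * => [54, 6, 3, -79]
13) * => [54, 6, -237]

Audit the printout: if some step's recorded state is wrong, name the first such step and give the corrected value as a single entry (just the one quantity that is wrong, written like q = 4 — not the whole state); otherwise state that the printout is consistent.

step 1: push 9: top = 9 -> no discrepancy
step 2: push 6: top = 6 -> verified
step 3: 9 * 6 = 54 -> agrees with the printout
step 4: push 6: top = 6 -> exactly as logged
step 5: push 3: top = 3 -> in agreement
step 6: push 5: top = 5 -> matches
step 7: push -5: top = -5 -> consistent with the printout
step 8: 5 - -5 = 10 -> in agreement
step 9: push 6: top = 6 -> checks out
step 10: 10 + 6 = 16 -> matches
step 11: push -5: top = -5 -> consistent with the printout
step 12: 16 * -5 = -80 -> the printout disagrees here
The earliest wrong entry is at step 12: it should read top = -80.

step 12, top = -80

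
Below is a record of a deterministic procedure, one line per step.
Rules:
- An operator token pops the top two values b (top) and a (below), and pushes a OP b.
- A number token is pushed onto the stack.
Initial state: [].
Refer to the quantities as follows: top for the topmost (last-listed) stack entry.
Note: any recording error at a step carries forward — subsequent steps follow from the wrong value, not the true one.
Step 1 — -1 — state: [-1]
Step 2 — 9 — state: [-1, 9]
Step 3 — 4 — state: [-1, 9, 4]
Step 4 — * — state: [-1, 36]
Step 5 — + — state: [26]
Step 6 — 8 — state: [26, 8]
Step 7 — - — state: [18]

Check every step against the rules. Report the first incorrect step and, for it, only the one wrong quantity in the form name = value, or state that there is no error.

Step 1: push -1: top = -1 — consistent with the record.
Step 2: push 9: top = 9 — same as recorded.
Step 3: push 4: top = 4 — matches.
Step 4: 9 * 4 = 36 — in agreement.
Step 5: -1 + 36 = 35 — the entry is off here.
The earliest wrong entry is at step 5: it should read top = 35.

step 5, top = 35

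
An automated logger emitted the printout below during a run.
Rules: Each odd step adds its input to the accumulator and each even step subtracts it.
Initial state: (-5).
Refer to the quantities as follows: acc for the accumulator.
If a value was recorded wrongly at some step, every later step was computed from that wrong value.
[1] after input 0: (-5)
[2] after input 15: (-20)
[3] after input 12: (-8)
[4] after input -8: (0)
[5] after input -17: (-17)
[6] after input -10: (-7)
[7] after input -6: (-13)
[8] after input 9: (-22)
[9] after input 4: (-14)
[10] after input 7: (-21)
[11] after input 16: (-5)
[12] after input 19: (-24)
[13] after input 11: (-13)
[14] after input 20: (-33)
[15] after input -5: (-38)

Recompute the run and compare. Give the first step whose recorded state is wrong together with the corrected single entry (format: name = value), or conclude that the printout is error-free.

step 1: acc = -5 + 0 = -5 -> confirmed correct
step 2: acc = -5 - 15 = -20 -> no discrepancy
step 3: acc = -20 + 12 = -8 -> agrees with the printout
step 4: acc = -8 - -8 = 0 -> agrees with the printout
step 5: acc = 0 + -17 = -17 -> matches
step 6: acc = -17 - -10 = -7 -> agrees with the printout
step 7: acc = -7 + -6 = -13 -> exactly as logged
step 8: acc = -13 - 9 = -22 -> in agreement
step 9: acc = -22 + 4 = -18 -> this is not what the printout shows
The earliest wrong entry is at step 9: it should read acc = -18.

step 9, acc = -18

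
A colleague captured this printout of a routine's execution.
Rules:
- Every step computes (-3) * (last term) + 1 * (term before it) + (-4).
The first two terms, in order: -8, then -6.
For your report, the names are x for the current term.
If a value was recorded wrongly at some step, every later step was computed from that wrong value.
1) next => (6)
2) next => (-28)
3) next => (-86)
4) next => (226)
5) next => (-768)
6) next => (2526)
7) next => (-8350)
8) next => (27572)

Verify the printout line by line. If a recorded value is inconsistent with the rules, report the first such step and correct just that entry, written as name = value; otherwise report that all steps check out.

step 3, x = 86

Recomputing the run from the initial state:
step 1: x = 6
step 2: x = -28
step 3: x = 86
step 4: x = -290
step 5: x = 952
step 6: x = -3150
step 7: x = 10398
step 8: x = -34348
The first disagreement with the printout is at step 3, where the value should be x = 86.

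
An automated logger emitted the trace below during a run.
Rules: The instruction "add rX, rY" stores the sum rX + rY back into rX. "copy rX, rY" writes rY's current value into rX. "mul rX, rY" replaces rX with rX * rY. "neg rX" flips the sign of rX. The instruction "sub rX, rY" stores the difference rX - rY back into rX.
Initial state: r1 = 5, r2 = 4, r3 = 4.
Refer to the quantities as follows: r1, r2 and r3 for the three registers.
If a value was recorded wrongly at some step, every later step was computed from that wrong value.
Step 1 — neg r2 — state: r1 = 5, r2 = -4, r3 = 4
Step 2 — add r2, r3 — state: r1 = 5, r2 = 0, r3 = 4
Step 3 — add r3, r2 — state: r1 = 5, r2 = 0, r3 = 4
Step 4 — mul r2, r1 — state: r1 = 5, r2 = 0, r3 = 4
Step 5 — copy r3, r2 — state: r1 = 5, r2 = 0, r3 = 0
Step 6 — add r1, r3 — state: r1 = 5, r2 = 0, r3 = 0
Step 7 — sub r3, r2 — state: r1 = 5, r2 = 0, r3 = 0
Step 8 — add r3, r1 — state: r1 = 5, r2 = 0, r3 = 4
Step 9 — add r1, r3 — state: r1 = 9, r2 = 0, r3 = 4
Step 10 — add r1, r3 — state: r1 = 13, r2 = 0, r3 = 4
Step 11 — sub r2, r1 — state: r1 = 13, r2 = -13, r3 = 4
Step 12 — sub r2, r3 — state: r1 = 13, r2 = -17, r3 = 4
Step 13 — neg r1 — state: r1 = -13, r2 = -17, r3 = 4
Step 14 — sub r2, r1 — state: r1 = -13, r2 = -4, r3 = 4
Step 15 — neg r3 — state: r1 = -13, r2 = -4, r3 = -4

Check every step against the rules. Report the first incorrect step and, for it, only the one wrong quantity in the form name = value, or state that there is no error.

step 1: r2 = -(4) = -4 -> consistent with the trace
step 2: r2 = -4 + 4 = 0 -> same as recorded
step 3: r3 = 4 + 0 = 4 -> exactly as logged
step 4: r2 = 0 * 5 = 0 -> checks out
step 5: r3 = 0 -> agrees with the trace
step 6: r1 = 5 + 0 = 5 -> no discrepancy
step 7: r3 = 0 - 0 = 0 -> agrees with the trace
step 8: r3 = 0 + 5 = 5 -> the trace has a different value
So the first discrepancy is step 8, where the right value is r3 = 5.

step 8, r3 = 5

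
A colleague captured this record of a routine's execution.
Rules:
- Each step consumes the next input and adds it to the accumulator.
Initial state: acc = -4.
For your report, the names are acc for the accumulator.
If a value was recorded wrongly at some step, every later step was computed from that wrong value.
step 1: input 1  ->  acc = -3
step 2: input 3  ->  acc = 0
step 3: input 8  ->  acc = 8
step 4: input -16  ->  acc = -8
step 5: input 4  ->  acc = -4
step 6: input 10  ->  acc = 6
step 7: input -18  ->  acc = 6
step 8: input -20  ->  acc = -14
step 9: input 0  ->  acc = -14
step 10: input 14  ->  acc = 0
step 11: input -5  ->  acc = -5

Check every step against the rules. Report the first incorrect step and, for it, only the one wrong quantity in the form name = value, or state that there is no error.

Recomputing the run from the initial state:
step 1: acc = -3
step 2: acc = 0
step 3: acc = 8
step 4: acc = -8
step 5: acc = -4
step 6: acc = 6
step 7: acc = -12
step 8: acc = -32
step 9: acc = -32
step 10: acc = -18
step 11: acc = -23
The first disagreement with the record is at step 7, where the value should be acc = -12.

step 7, acc = -12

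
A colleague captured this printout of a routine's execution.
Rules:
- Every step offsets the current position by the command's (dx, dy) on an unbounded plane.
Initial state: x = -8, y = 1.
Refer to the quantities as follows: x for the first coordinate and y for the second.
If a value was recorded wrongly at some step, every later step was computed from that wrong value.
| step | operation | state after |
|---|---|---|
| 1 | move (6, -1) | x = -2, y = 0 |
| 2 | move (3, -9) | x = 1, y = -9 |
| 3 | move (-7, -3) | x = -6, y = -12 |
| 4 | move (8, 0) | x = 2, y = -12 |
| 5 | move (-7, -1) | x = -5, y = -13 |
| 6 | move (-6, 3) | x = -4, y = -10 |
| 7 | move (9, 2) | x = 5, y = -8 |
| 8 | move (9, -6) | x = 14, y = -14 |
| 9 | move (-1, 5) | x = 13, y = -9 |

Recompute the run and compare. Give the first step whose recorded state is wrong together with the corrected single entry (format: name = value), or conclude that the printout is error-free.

step 6, x = -11

1. x = -8 + (6) = -2, y = 1 + (-1) = 0 (exactly as logged)
2. x = -2 + (3) = 1, y = 0 + (-9) = -9 (consistent with the printout)
3. x = 1 + (-7) = -6, y = -9 + (-3) = -12 (in agreement)
4. x = -6 + (8) = 2, y = -12 + (0) = -12 (agrees with the printout)
5. x = 2 + (-7) = -5, y = -12 + (-1) = -13 (agrees with the printout)
6. x = -5 + (-6) = -11, y = -13 + (3) = -10 (not what was recorded)
First incorrect step: 6; the correct value is x = -11.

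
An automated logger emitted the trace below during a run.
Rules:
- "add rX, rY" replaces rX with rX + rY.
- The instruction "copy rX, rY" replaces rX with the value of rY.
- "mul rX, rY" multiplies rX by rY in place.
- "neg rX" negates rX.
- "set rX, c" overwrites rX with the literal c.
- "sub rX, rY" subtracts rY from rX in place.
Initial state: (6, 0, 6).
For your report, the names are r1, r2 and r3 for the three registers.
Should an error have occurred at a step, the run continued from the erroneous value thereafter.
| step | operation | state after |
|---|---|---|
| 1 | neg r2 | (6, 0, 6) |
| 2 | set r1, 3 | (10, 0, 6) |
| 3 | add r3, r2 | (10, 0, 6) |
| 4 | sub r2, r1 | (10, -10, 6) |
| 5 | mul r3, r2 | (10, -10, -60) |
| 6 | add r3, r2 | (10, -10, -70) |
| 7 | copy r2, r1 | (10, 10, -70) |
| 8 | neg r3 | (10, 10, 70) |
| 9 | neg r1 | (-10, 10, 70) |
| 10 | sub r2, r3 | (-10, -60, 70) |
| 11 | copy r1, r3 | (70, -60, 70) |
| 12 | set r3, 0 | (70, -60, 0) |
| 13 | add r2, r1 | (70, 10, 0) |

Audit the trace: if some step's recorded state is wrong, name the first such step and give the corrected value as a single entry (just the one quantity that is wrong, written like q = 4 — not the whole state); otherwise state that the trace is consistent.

step 2, r1 = 3

Recomputing the run from the initial state:
step 1: r1 = 6, r2 = 0, r3 = 6
step 2: r1 = 3, r2 = 0, r3 = 6
step 3: r1 = 3, r2 = 0, r3 = 6
step 4: r1 = 3, r2 = -3, r3 = 6
step 5: r1 = 3, r2 = -3, r3 = -18
step 6: r1 = 3, r2 = -3, r3 = -21
step 7: r1 = 3, r2 = 3, r3 = -21
step 8: r1 = 3, r2 = 3, r3 = 21
step 9: r1 = -3, r2 = 3, r3 = 21
step 10: r1 = -3, r2 = -18, r3 = 21
step 11: r1 = 21, r2 = -18, r3 = 21
step 12: r1 = 21, r2 = -18, r3 = 0
step 13: r1 = 21, r2 = 3, r3 = 0
The first disagreement with the trace is at step 2, where the value should be r1 = 3.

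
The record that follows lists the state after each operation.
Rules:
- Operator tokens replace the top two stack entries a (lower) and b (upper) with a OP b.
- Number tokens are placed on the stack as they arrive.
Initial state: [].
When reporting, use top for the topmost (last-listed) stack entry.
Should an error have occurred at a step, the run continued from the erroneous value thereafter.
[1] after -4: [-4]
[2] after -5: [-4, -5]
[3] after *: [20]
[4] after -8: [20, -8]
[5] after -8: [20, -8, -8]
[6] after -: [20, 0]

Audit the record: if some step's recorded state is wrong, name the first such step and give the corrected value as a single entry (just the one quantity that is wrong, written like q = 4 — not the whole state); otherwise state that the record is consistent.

no error

Step 1: push -4: top = -4 — matches.
Step 2: push -5: top = -5 — checks out.
Step 3: -4 * -5 = 20 — exactly as logged.
Step 4: push -8: top = -8 — in agreement.
Step 5: push -8: top = -8 — in agreement.
Step 6: -8 - -8 = 0 — matches.
Nothing is out of place; the run is error-free.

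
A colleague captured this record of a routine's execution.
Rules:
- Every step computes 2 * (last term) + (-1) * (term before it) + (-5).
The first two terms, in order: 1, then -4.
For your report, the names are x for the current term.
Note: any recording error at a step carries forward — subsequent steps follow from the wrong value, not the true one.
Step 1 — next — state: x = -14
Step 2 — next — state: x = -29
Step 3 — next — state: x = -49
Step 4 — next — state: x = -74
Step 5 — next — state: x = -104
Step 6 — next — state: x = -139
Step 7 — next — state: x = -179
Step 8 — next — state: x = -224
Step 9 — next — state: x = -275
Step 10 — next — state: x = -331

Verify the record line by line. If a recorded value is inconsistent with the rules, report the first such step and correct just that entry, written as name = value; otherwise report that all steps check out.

step 9, x = -274

Step 1: x = 2*(-4) + (-1)*(1) + (-5) = -14 — exactly as logged.
Step 2: x = 2*(-14) + (-1)*(-4) + (-5) = -29 — matches.
Step 3: x = 2*(-29) + (-1)*(-14) + (-5) = -49 — consistent with the record.
Step 4: x = 2*(-49) + (-1)*(-29) + (-5) = -74 — matches.
Step 5: x = 2*(-74) + (-1)*(-49) + (-5) = -104 — exactly as logged.
Step 6: x = 2*(-104) + (-1)*(-74) + (-5) = -139 — in agreement.
Step 7: x = 2*(-139) + (-1)*(-104) + (-5) = -179 — checks out.
Step 8: x = 2*(-179) + (-1)*(-139) + (-5) = -224 — in agreement.
Step 9: x = 2*(-224) + (-1)*(-179) + (-5) = -274 — the entry is off here.
The earliest wrong entry is at step 9: it should read x = -274.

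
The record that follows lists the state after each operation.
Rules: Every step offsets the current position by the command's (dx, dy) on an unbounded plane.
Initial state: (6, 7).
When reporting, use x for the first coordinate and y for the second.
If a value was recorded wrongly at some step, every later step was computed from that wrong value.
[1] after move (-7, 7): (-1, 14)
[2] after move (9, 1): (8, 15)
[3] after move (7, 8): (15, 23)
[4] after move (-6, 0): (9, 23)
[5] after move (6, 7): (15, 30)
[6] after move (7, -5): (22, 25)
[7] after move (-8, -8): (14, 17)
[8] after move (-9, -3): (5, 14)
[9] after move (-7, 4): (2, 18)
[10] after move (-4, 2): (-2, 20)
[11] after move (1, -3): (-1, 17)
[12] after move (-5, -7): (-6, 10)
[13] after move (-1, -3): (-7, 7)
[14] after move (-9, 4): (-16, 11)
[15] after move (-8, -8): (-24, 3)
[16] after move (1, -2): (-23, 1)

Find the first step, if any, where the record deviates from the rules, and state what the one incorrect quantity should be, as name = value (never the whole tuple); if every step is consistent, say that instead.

step 9, x = -2

step 1: x = 6 + (-7) = -1, y = 7 + (7) = 14 -> no discrepancy
step 2: x = -1 + (9) = 8, y = 14 + (1) = 15 -> confirmed correct
step 3: x = 8 + (7) = 15, y = 15 + (8) = 23 -> same as recorded
step 4: x = 15 + (-6) = 9, y = 23 + (0) = 23 -> agrees with the record
step 5: x = 9 + (6) = 15, y = 23 + (7) = 30 -> no discrepancy
step 6: x = 15 + (7) = 22, y = 30 + (-5) = 25 -> matches
step 7: x = 22 + (-8) = 14, y = 25 + (-8) = 17 -> agrees with the record
step 8: x = 14 + (-9) = 5, y = 17 + (-3) = 14 -> consistent with the record
step 9: x = 5 + (-7) = -2, y = 14 + (4) = 18 -> first mismatch against the record
First incorrect step: 9; the correct value is x = -2.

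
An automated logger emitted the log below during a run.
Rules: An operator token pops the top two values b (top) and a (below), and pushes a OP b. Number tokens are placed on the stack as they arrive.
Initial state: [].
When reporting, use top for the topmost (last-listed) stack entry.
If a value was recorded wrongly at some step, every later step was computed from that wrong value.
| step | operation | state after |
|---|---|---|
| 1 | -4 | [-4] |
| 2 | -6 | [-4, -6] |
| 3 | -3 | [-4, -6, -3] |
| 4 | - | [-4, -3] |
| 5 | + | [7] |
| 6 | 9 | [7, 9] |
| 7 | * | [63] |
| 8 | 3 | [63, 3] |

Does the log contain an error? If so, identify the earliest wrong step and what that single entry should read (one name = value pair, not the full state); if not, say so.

step 1: push -4: top = -4 -> verified
step 2: push -6: top = -6 -> agrees with the log
step 3: push -3: top = -3 -> same as recorded
step 4: -6 - -3 = -3 -> consistent with the log
step 5: -4 + -3 = -7 -> this is not what the log shows
First deviation found at step 5; the corrected entry is top = -7.

step 5, top = -7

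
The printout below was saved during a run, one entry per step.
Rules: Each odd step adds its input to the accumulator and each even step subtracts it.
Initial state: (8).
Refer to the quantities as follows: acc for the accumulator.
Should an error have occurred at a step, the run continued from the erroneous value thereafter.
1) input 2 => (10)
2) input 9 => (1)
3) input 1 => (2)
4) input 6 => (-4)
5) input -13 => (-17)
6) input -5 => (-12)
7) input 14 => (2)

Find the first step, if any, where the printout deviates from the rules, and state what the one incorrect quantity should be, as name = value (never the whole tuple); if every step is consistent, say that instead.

no error

step 1: acc = 8 + 2 = 10 -> confirmed correct
step 2: acc = 10 - 9 = 1 -> verified
step 3: acc = 1 + 1 = 2 -> checks out
step 4: acc = 2 - 6 = -4 -> consistent with the printout
step 5: acc = -4 + -13 = -17 -> same as recorded
step 6: acc = -17 - -5 = -12 -> exactly as logged
step 7: acc = -12 + 14 = 2 -> exactly as logged
Every step is consistent.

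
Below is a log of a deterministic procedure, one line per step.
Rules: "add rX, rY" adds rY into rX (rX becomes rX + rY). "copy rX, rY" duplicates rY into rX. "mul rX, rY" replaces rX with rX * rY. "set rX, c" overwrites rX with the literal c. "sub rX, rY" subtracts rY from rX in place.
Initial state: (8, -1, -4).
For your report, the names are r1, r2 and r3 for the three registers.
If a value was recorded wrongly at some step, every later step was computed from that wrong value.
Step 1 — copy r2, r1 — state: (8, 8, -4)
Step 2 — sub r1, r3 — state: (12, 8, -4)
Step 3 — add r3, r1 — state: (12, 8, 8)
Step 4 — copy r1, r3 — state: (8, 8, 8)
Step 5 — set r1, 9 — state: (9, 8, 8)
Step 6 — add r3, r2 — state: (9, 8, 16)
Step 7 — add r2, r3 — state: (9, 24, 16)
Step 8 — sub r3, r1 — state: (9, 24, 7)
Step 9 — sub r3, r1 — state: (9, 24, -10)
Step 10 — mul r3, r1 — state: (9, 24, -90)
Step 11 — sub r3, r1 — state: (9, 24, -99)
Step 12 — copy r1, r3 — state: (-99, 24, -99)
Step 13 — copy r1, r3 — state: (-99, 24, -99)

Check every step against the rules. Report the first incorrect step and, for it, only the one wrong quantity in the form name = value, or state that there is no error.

Recomputing the run from the initial state:
step 1: r1 = 8, r2 = 8, r3 = -4
step 2: r1 = 12, r2 = 8, r3 = -4
step 3: r1 = 12, r2 = 8, r3 = 8
step 4: r1 = 8, r2 = 8, r3 = 8
step 5: r1 = 9, r2 = 8, r3 = 8
step 6: r1 = 9, r2 = 8, r3 = 16
step 7: r1 = 9, r2 = 24, r3 = 16
step 8: r1 = 9, r2 = 24, r3 = 7
step 9: r1 = 9, r2 = 24, r3 = -2
step 10: r1 = 9, r2 = 24, r3 = -18
step 11: r1 = 9, r2 = 24, r3 = -27
step 12: r1 = -27, r2 = 24, r3 = -27
step 13: r1 = -27, r2 = 24, r3 = -27
The first disagreement with the log is at step 9, where the value should be r3 = -2.

step 9, r3 = -2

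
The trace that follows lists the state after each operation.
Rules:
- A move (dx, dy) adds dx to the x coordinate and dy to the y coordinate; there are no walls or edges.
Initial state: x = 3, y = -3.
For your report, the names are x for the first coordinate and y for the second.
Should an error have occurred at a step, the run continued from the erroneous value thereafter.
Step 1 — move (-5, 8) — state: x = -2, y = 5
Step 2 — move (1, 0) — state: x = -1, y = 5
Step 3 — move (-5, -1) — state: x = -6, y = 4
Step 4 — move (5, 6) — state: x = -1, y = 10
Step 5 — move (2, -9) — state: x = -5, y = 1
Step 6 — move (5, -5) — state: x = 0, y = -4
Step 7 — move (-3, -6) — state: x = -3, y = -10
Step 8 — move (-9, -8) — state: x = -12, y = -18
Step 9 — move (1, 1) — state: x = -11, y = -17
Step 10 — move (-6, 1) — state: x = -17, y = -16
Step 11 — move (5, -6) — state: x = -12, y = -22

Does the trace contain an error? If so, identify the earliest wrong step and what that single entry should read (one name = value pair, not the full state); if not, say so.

Step 1: x = 3 + (-5) = -2, y = -3 + (8) = 5 — same as recorded.
Step 2: x = -2 + (1) = -1, y = 5 + (0) = 5 — verified.
Step 3: x = -1 + (-5) = -6, y = 5 + (-1) = 4 — no discrepancy.
Step 4: x = -6 + (5) = -1, y = 4 + (6) = 10 — exactly as logged.
Step 5: x = -1 + (2) = 1, y = 10 + (-9) = 1 — the trace disagrees here.
So the first discrepancy is step 5, where the right value is x = 1.

step 5, x = 1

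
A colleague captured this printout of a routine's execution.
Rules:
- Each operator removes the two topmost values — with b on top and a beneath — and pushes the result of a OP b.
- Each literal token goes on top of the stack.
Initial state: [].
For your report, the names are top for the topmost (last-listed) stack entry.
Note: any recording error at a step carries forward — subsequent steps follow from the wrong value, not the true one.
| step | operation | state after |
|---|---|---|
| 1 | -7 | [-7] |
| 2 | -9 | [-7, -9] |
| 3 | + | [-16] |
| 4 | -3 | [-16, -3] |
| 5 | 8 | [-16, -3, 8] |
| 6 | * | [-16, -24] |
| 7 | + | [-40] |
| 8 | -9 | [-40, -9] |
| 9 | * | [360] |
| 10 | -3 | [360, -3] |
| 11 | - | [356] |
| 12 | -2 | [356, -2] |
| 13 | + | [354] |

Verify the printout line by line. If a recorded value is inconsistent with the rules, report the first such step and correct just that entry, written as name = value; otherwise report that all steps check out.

Recomputing the run from the initial state:
step 1: [-7]
step 2: [-7, -9]
step 3: [-16]
step 4: [-16, -3]
step 5: [-16, -3, 8]
step 6: [-16, -24]
step 7: [-40]
step 8: [-40, -9]
step 9: [360]
step 10: [360, -3]
step 11: [363]
step 12: [363, -2]
step 13: [361]
The first disagreement with the printout is at step 11, where the value should be top = 363.

step 11, top = 363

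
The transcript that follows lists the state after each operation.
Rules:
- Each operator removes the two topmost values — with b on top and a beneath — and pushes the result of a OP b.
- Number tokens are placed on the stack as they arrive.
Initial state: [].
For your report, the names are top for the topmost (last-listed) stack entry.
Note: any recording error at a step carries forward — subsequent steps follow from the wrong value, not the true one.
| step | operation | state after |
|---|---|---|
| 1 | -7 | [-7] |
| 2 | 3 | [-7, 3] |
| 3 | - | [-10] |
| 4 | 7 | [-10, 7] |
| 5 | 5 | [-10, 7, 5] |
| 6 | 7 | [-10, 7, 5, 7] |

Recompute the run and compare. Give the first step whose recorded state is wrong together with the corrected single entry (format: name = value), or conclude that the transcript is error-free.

no error

Step 1: push -7: top = -7 — confirmed correct.
Step 2: push 3: top = 3 — no discrepancy.
Step 3: -7 - 3 = -10 — agrees with the transcript.
Step 4: push 7: top = 7 — verified.
Step 5: push 5: top = 5 — checks out.
Step 6: push 7: top = 7 — verified.
All entries verified; no error found.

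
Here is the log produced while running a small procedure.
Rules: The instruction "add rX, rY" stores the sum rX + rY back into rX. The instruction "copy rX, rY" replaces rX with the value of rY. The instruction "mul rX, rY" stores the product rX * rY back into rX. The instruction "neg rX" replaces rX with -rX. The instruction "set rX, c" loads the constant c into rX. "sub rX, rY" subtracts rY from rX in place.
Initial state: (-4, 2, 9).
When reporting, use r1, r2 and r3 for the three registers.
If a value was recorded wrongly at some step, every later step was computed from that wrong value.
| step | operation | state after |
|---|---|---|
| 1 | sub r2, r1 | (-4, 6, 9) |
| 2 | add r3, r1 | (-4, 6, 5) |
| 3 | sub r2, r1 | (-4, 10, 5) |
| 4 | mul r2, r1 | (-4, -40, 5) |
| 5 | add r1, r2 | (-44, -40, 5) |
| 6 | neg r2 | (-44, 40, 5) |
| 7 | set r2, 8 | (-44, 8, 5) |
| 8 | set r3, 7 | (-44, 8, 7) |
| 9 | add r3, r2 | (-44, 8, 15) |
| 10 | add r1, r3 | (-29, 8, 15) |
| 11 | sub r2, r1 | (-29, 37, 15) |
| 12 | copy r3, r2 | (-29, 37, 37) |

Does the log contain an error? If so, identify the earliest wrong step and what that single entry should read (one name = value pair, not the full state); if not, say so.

Step 1: r2 = 2 - -4 = 6 — checks out.
Step 2: r3 = 9 + -4 = 5 — verified.
Step 3: r2 = 6 - -4 = 10 — confirmed correct.
Step 4: r2 = 10 * -4 = -40 — in agreement.
Step 5: r1 = -4 + -40 = -44 — in agreement.
Step 6: r2 = -(-40) = 40 — checks out.
Step 7: r2 = 8 — checks out.
Step 8: r3 = 7 — matches.
Step 9: r3 = 7 + 8 = 15 — matches.
Step 10: r1 = -44 + 15 = -29 — agrees with the log.
Step 11: r2 = 8 - -29 = 37 — agrees with the log.
Step 12: r3 = 37 — in agreement.
All steps check out; nothing to correct.

no error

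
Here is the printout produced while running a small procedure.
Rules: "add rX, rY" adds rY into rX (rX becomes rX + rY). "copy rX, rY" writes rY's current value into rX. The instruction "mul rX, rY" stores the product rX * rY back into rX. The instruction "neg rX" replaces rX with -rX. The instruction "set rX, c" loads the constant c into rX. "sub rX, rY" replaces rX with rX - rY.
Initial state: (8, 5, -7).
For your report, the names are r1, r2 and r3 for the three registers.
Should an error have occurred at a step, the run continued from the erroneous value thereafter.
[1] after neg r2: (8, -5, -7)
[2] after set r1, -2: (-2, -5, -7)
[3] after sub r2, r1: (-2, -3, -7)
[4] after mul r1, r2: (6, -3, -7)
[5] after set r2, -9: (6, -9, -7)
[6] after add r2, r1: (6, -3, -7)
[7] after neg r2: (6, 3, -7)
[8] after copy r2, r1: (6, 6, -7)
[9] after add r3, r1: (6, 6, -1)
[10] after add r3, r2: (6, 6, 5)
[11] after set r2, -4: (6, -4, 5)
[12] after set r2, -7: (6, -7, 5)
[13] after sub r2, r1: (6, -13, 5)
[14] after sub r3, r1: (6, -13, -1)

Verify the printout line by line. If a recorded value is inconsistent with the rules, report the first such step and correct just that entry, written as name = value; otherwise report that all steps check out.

no error

step 1: r2 = -(5) = -5 -> verified
step 2: r1 = -2 -> confirmed correct
step 3: r2 = -5 - -2 = -3 -> exactly as logged
step 4: r1 = -2 * -3 = 6 -> exactly as logged
step 5: r2 = -9 -> matches
step 6: r2 = -9 + 6 = -3 -> consistent with the printout
step 7: r2 = -(-3) = 3 -> in agreement
step 8: r2 = 6 -> matches
step 9: r3 = -7 + 6 = -1 -> same as recorded
step 10: r3 = -1 + 6 = 5 -> consistent with the printout
step 11: r2 = -4 -> exactly as logged
step 12: r2 = -7 -> same as recorded
step 13: r2 = -7 - 6 = -13 -> same as recorded
step 14: r3 = 5 - 6 = -1 -> same as recorded
All steps check out; nothing to correct.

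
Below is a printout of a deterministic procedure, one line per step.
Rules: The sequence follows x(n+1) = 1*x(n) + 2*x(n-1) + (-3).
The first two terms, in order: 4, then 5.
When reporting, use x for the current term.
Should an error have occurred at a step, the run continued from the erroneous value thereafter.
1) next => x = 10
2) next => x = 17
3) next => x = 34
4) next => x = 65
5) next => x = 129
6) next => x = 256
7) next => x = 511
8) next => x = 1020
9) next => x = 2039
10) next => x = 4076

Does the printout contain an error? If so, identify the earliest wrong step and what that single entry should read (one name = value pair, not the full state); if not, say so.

step 5, x = 130

1. x = 1*(5) + (2)*(4) + (-3) = 10 (checks out)
2. x = 1*(10) + (2)*(5) + (-3) = 17 (agrees with the printout)
3. x = 1*(17) + (2)*(10) + (-3) = 34 (agrees with the printout)
4. x = 1*(34) + (2)*(17) + (-3) = 65 (verified)
5. x = 1*(65) + (2)*(34) + (-3) = 130 (the printout has a different value)
Step 5 is the first one off; corrected, x = 130.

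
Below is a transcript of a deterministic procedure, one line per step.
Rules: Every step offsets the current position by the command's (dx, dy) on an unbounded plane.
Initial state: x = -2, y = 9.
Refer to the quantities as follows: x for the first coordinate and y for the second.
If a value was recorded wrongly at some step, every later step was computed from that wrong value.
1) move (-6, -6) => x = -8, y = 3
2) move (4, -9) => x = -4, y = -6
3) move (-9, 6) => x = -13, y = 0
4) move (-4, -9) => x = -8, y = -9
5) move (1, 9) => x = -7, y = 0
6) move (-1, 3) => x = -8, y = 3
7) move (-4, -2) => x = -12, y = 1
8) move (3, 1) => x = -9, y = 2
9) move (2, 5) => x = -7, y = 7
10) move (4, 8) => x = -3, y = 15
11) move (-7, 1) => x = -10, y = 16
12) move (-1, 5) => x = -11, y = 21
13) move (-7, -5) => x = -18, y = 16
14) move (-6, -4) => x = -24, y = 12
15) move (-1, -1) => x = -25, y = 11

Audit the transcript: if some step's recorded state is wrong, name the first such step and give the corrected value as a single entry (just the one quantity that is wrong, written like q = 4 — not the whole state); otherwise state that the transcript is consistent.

step 4, x = -17

Step 1: x = -2 + (-6) = -8, y = 9 + (-6) = 3 — same as recorded.
Step 2: x = -8 + (4) = -4, y = 3 + (-9) = -6 — matches.
Step 3: x = -4 + (-9) = -13, y = -6 + (6) = 0 — agrees with the transcript.
Step 4: x = -13 + (-4) = -17, y = 0 + (-9) = -9 — the recorded entry deviates here.
The audit stops at step 4: the recorded entry is wrong and should be x = -17.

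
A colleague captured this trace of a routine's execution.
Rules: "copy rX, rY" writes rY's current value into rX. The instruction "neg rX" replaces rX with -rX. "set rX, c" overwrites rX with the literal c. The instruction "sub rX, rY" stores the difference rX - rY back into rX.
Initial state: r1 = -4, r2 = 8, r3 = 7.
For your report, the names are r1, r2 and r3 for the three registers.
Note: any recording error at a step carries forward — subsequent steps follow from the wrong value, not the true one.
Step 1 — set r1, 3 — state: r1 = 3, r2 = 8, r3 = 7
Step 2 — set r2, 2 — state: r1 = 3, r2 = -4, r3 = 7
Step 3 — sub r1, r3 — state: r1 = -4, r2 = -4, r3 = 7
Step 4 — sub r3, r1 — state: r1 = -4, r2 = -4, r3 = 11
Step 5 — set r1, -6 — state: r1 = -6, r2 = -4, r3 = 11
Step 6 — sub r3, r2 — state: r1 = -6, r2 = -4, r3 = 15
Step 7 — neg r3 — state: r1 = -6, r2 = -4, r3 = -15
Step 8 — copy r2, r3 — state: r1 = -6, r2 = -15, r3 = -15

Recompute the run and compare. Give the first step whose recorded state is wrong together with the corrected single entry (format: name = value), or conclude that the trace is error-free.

1. r1 = 3 (no discrepancy)
2. r2 = 2 (this is not what the trace shows)
That makes step 2 the first incorrect line — r2 = 2 is what it should show.

step 2, r2 = 2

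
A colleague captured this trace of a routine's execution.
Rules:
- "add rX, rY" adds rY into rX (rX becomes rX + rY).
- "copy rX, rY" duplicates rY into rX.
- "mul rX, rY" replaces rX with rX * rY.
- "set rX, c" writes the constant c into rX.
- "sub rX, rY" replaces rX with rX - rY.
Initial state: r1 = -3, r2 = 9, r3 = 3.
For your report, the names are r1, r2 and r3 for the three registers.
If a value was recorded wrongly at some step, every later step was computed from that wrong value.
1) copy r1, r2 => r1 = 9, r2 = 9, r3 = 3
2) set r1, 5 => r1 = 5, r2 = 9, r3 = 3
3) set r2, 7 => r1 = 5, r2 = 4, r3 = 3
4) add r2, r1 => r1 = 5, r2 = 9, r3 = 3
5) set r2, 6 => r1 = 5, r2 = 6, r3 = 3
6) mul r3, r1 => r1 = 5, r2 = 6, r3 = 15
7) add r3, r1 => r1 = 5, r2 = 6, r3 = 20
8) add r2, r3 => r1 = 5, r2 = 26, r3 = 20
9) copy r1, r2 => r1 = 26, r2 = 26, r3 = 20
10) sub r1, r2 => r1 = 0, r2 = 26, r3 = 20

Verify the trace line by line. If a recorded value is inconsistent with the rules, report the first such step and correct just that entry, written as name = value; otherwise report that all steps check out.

step 3, r2 = 7

Recomputing the run from the initial state:
step 1: r1 = 9, r2 = 9, r3 = 3
step 2: r1 = 5, r2 = 9, r3 = 3
step 3: r1 = 5, r2 = 7, r3 = 3
step 4: r1 = 5, r2 = 12, r3 = 3
step 5: r1 = 5, r2 = 6, r3 = 3
step 6: r1 = 5, r2 = 6, r3 = 15
step 7: r1 = 5, r2 = 6, r3 = 20
step 8: r1 = 5, r2 = 26, r3 = 20
step 9: r1 = 26, r2 = 26, r3 = 20
step 10: r1 = 0, r2 = 26, r3 = 20
The first disagreement with the trace is at step 3, where the value should be r2 = 7.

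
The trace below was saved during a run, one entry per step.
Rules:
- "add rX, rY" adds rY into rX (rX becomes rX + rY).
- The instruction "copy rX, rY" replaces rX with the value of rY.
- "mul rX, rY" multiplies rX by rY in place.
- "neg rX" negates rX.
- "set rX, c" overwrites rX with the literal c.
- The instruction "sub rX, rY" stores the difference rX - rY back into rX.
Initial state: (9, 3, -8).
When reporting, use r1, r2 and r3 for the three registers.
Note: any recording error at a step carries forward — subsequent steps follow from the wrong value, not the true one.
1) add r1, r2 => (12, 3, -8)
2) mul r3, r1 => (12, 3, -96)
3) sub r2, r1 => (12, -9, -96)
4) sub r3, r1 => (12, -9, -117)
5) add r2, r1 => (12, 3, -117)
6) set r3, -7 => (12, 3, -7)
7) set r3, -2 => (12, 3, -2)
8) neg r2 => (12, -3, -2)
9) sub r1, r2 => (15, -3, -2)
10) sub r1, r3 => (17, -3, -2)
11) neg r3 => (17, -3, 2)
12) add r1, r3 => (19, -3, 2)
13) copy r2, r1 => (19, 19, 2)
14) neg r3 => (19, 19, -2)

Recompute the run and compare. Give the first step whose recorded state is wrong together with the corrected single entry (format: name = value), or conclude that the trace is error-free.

step 1: r1 = 9 + 3 = 12 -> verified
step 2: r3 = -8 * 12 = -96 -> matches
step 3: r2 = 3 - 12 = -9 -> consistent with the trace
step 4: r3 = -96 - 12 = -108 -> the trace has a different value
That makes step 4 the first incorrect line — r3 = -108 is what it should show.

step 4, r3 = -108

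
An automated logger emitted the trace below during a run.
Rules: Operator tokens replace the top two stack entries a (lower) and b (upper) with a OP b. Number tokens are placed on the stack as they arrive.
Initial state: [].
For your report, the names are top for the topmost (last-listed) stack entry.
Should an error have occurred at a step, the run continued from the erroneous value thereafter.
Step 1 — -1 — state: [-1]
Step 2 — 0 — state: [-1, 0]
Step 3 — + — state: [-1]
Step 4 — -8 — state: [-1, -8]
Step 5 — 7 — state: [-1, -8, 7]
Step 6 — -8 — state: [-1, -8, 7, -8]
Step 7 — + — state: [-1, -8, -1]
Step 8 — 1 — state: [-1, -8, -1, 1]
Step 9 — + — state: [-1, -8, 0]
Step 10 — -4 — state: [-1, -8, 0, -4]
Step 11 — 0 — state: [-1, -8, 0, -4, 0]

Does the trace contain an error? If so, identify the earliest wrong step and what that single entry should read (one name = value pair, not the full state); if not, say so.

Recomputing the run from the initial state:
step 1: [-1]
step 2: [-1, 0]
step 3: [-1]
step 4: [-1, -8]
step 5: [-1, -8, 7]
step 6: [-1, -8, 7, -8]
step 7: [-1, -8, -1]
step 8: [-1, -8, -1, 1]
step 9: [-1, -8, 0]
step 10: [-1, -8, 0, -4]
step 11: [-1, -8, 0, -4, 0]
This matches the trace at every step.

no error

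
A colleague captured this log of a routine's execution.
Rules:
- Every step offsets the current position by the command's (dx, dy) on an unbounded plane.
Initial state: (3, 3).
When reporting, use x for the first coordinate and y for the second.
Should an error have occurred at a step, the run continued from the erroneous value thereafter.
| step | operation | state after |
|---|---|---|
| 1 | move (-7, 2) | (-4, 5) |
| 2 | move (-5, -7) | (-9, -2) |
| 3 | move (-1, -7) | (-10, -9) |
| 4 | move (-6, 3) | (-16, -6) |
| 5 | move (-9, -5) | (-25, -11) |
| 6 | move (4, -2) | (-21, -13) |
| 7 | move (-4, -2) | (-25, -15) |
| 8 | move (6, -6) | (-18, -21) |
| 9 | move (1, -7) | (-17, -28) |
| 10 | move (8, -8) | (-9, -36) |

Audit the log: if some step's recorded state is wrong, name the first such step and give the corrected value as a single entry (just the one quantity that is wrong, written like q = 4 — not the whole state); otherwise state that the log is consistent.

step 1: x = 3 + (-7) = -4, y = 3 + (2) = 5 -> same as recorded
step 2: x = -4 + (-5) = -9, y = 5 + (-7) = -2 -> in agreement
step 3: x = -9 + (-1) = -10, y = -2 + (-7) = -9 -> agrees with the log
step 4: x = -10 + (-6) = -16, y = -9 + (3) = -6 -> in agreement
step 5: x = -16 + (-9) = -25, y = -6 + (-5) = -11 -> same as recorded
step 6: x = -25 + (4) = -21, y = -11 + (-2) = -13 -> no discrepancy
step 7: x = -21 + (-4) = -25, y = -13 + (-2) = -15 -> in agreement
step 8: x = -25 + (6) = -19, y = -15 + (-6) = -21 -> not what was recorded
First incorrect step: 8; the correct value is x = -19.

step 8, x = -19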